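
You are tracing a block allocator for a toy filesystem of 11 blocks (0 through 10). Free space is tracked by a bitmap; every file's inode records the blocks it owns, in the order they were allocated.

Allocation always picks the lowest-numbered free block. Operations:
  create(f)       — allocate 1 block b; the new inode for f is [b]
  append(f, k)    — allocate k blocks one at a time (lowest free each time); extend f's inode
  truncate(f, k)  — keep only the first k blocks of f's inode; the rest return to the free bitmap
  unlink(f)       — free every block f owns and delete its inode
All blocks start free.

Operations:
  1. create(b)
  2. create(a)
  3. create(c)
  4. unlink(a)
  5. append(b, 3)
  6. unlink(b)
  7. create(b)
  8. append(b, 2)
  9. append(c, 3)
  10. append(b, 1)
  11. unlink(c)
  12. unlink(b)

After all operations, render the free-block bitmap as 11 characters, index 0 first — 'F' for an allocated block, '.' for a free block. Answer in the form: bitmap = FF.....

bitmap = ...........

create(b): bitmap=F.......... | b=[0]
create(a): bitmap=FF......... | a=[1] b=[0]
create(c): bitmap=FFF........ | a=[1] b=[0] c=[2]
unlink(a): bitmap=F.F........ | b=[0] c=[2]
append(b, 3): bitmap=FFFFF...... | b=[0, 1, 3, 4] c=[2]
unlink(b): bitmap=..F........ | c=[2]
create(b): bitmap=F.F........ | b=[0] c=[2]
append(b, 2): bitmap=FFFF....... | b=[0, 1, 3] c=[2]
append(c, 3): bitmap=FFFFFFF.... | b=[0, 1, 3] c=[2, 4, 5, 6]
append(b, 1): bitmap=FFFFFFFF... | b=[0, 1, 3, 7] c=[2, 4, 5, 6]
unlink(c): bitmap=FF.F...F... | b=[0, 1, 3, 7]
unlink(b): bitmap=........... | 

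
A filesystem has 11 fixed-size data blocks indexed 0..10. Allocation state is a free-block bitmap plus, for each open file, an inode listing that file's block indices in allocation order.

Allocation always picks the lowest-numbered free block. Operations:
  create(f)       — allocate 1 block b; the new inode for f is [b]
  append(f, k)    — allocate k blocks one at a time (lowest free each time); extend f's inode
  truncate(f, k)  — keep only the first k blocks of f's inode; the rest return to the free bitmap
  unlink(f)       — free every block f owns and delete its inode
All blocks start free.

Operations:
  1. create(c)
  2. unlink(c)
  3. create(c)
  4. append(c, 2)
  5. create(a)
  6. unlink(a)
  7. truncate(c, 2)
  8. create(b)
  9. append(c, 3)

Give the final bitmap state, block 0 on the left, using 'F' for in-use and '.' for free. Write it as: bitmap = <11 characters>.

after create(c) → c:[0]  free=[F..........]
after unlink(c) →   free=[...........]
after create(c) → c:[0]  free=[F..........]
after append(c, 2) → c:[0, 1, 2]  free=[FFF........]
after create(a) → a:[3], c:[0, 1, 2]  free=[FFFF.......]
after unlink(a) → c:[0, 1, 2]  free=[FFF........]
after truncate(c, 2) → c:[0, 1]  free=[FF.........]
after create(b) → b:[2], c:[0, 1]  free=[FFF........]
after append(c, 3) → b:[2], c:[0, 1, 3, 4, 5]  free=[FFFFFF.....]

bitmap = FFFFFF.....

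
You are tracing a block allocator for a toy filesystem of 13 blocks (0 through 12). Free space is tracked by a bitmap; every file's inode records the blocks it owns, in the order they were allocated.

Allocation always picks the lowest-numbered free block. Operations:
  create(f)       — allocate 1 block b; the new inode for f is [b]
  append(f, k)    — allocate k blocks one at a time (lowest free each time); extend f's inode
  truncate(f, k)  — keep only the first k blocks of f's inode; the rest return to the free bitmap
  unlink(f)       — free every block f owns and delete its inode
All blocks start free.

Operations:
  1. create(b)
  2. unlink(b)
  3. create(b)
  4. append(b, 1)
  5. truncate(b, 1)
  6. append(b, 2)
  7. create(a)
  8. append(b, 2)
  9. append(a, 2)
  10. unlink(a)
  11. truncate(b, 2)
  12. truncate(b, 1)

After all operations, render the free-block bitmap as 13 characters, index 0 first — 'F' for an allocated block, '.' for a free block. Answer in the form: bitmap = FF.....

bitmap = F............

after create(b) → b:[0]  free=[F............]
after unlink(b) →   free=[.............]
after create(b) → b:[0]  free=[F............]
after append(b, 1) → b:[0, 1]  free=[FF...........]
after truncate(b, 1) → b:[0]  free=[F............]
after append(b, 2) → b:[0, 1, 2]  free=[FFF..........]
after create(a) → a:[3], b:[0, 1, 2]  free=[FFFF.........]
after append(b, 2) → a:[3], b:[0, 1, 2, 4, 5]  free=[FFFFFF.......]
after append(a, 2) → a:[3, 6, 7], b:[0, 1, 2, 4, 5]  free=[FFFFFFFF.....]
after unlink(a) → b:[0, 1, 2, 4, 5]  free=[FFF.FF.......]
after truncate(b, 2) → b:[0, 1]  free=[FF...........]
after truncate(b, 1) → b:[0]  free=[F............]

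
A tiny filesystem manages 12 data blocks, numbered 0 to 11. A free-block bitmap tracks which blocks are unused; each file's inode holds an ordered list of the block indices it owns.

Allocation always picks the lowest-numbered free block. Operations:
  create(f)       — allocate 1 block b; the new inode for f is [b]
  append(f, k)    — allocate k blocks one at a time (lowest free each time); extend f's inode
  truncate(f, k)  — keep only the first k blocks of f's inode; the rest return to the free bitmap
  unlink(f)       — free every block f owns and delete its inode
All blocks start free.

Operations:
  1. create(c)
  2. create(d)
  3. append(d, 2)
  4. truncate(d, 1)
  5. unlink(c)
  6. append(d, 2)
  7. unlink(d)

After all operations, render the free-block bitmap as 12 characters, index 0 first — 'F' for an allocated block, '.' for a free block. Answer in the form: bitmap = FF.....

after create(c) → c:[0]  free=[F...........]
after create(d) → c:[0], d:[1]  free=[FF..........]
after append(d, 2) → c:[0], d:[1, 2, 3]  free=[FFFF........]
after truncate(d, 1) → c:[0], d:[1]  free=[FF..........]
after unlink(c) → d:[1]  free=[.F..........]
after append(d, 2) → d:[1, 0, 2]  free=[FFF.........]
after unlink(d) →   free=[............]

bitmap = ............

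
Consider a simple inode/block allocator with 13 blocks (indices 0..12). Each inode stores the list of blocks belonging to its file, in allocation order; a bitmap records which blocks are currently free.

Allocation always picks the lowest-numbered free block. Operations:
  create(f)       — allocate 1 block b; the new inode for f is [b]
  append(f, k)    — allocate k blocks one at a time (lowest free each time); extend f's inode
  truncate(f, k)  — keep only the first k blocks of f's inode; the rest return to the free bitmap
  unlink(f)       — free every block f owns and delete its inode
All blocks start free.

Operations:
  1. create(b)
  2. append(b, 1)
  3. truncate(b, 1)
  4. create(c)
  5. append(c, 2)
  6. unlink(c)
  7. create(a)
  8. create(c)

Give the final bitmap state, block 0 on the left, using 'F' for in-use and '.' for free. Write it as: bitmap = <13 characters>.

bitmap = FFF..........

  1. create(b)  ⇒  F............  {b→[0]}
  2. append(b, 1)  ⇒  FF...........  {b→[0, 1]}
  3. truncate(b, 1)  ⇒  F............  {b→[0]}
  4. create(c)  ⇒  FF...........  {b→[0]; c→[1]}
  5. append(c, 2)  ⇒  FFFF.........  {b→[0]; c→[1, 2, 3]}
  6. unlink(c)  ⇒  F............  {b→[0]}
  7. create(a)  ⇒  FF...........  {a→[1]; b→[0]}
  8. create(c)  ⇒  FFF..........  {a→[1]; b→[0]; c→[2]}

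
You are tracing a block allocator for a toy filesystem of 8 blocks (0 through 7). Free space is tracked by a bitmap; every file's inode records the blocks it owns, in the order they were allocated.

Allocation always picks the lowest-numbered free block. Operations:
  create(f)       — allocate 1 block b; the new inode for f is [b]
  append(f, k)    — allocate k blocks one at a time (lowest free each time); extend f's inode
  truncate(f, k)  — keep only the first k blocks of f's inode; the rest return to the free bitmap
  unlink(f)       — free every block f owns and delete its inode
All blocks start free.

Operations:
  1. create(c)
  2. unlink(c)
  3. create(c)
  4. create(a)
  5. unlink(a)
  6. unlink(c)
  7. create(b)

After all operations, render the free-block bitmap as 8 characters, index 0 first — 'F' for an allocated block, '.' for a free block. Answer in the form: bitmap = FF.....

create(c): bitmap=F....... | c=[0]
unlink(c): bitmap=........ | 
create(c): bitmap=F....... | c=[0]
create(a): bitmap=FF...... | a=[1] c=[0]
unlink(a): bitmap=F....... | c=[0]
unlink(c): bitmap=........ | 
create(b): bitmap=F....... | b=[0]

bitmap = F.......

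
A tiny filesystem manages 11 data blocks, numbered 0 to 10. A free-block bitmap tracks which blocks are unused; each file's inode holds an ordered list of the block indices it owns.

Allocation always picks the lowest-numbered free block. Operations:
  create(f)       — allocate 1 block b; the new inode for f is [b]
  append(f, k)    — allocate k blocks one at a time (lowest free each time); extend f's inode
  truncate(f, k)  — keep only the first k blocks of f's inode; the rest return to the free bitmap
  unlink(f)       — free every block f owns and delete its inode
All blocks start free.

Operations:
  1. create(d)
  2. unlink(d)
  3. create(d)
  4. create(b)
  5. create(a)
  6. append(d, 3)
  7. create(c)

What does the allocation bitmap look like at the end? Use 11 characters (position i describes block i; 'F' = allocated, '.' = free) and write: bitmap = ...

bitmap = FFFFFFF....

[1] create(d) — d=0 (map F..........)
[2] unlink(d) —  (map ...........)
[3] create(d) — d=0 (map F..........)
[4] create(b) — b=1 d=0 (map FF.........)
[5] create(a) — a=2 b=1 d=0 (map FFF........)
[6] append(d, 3) — a=2 b=1 d=0,3,4,5 (map FFFFFF.....)
[7] create(c) — a=2 b=1 c=6 d=0,3,4,5 (map FFFFFFF....)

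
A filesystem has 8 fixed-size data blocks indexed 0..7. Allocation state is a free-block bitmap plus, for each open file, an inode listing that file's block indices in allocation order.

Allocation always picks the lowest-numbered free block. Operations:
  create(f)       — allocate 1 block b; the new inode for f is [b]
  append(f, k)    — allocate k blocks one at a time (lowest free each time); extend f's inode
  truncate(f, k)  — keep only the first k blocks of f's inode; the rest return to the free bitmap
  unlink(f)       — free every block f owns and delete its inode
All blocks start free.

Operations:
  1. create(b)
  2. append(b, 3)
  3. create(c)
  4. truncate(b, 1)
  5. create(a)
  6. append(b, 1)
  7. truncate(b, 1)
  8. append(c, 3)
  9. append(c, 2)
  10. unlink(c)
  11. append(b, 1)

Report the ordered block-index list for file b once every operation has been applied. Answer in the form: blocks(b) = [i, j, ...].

blocks(b) = [0, 2]

  1. create(b)  ⇒  F.......  {b→[0]}
  2. append(b, 3)  ⇒  FFFF....  {b→[0, 1, 2, 3]}
  3. create(c)  ⇒  FFFFF...  {b→[0, 1, 2, 3]; c→[4]}
  4. truncate(b, 1)  ⇒  F...F...  {b→[0]; c→[4]}
  5. create(a)  ⇒  FF..F...  {a→[1]; b→[0]; c→[4]}
  6. append(b, 1)  ⇒  FFF.F...  {a→[1]; b→[0, 2]; c→[4]}
  7. truncate(b, 1)  ⇒  FF..F...  {a→[1]; b→[0]; c→[4]}
  8. append(c, 3)  ⇒  FFFFFF..  {a→[1]; b→[0]; c→[4, 2, 3, 5]}
  9. append(c, 2)  ⇒  FFFFFFFF  {a→[1]; b→[0]; c→[4, 2, 3, 5, 6, 7]}
  10. unlink(c)  ⇒  FF......  {a→[1]; b→[0]}
  11. append(b, 1)  ⇒  FFF.....  {a→[1]; b→[0, 2]}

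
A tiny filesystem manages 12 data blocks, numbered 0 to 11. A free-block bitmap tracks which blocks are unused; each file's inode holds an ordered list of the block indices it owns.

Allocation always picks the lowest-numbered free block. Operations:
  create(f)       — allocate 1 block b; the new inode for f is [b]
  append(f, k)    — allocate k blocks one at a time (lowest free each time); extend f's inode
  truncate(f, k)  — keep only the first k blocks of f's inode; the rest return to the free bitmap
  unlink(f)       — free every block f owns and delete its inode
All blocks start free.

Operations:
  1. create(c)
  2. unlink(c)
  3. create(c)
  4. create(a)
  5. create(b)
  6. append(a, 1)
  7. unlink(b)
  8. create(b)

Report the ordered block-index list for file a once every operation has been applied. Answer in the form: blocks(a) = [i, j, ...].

after create(c) → c:[0]  free=[F...........]
after unlink(c) →   free=[............]
after create(c) → c:[0]  free=[F...........]
after create(a) → a:[1], c:[0]  free=[FF..........]
after create(b) → a:[1], b:[2], c:[0]  free=[FFF.........]
after append(a, 1) → a:[1, 3], b:[2], c:[0]  free=[FFFF........]
after unlink(b) → a:[1, 3], c:[0]  free=[FF.F........]
after create(b) → a:[1, 3], b:[2], c:[0]  free=[FFFF........]

blocks(a) = [1, 3]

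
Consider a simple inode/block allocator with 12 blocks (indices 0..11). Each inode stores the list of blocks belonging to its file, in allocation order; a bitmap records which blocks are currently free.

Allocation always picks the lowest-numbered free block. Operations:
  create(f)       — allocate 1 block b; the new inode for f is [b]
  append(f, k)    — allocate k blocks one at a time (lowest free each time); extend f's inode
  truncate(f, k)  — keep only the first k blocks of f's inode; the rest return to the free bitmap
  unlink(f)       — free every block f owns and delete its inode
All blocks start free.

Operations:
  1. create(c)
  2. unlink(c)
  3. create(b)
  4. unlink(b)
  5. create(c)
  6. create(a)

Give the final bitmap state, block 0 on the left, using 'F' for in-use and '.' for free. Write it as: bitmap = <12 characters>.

  1. create(c)  ⇒  F...........  {c→[0]}
  2. unlink(c)  ⇒  ............  {}
  3. create(b)  ⇒  F...........  {b→[0]}
  4. unlink(b)  ⇒  ............  {}
  5. create(c)  ⇒  F...........  {c→[0]}
  6. create(a)  ⇒  FF..........  {a→[1]; c→[0]}

bitmap = FF..........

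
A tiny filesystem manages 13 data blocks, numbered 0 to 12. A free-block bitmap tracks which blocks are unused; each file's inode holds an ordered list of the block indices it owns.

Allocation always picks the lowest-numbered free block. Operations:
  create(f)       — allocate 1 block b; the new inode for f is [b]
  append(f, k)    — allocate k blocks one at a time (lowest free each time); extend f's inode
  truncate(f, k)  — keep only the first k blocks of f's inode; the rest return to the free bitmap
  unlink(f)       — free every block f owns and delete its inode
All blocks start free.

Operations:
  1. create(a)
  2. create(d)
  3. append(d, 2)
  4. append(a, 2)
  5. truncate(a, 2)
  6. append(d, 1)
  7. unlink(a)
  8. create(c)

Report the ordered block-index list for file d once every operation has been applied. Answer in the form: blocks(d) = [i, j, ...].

blocks(d) = [1, 2, 3, 5]

[1] create(a) — a=0 (map F............)
[2] create(d) — a=0 d=1 (map FF...........)
[3] append(d, 2) — a=0 d=1,2,3 (map FFFF.........)
[4] append(a, 2) — a=0,4,5 d=1,2,3 (map FFFFFF.......)
[5] truncate(a, 2) — a=0,4 d=1,2,3 (map FFFFF........)
[6] append(d, 1) — a=0,4 d=1,2,3,5 (map FFFFFF.......)
[7] unlink(a) — d=1,2,3,5 (map .FFF.F.......)
[8] create(c) — c=0 d=1,2,3,5 (map FFFF.F.......)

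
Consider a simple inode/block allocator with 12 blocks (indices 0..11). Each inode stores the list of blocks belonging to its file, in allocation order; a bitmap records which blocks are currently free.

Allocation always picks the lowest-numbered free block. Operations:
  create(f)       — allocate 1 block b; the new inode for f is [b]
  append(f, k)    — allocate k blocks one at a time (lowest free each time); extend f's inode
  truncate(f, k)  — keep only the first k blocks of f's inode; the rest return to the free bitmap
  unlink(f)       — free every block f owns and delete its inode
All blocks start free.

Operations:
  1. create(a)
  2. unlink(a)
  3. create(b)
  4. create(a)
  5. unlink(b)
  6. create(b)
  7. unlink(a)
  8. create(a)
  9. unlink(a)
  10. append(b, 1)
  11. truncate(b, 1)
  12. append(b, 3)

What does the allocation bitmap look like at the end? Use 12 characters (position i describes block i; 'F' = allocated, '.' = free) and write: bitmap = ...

create(a): bitmap=F........... | a=[0]
unlink(a): bitmap=............ | 
create(b): bitmap=F........... | b=[0]
create(a): bitmap=FF.......... | a=[1] b=[0]
unlink(b): bitmap=.F.......... | a=[1]
create(b): bitmap=FF.......... | a=[1] b=[0]
unlink(a): bitmap=F........... | b=[0]
create(a): bitmap=FF.......... | a=[1] b=[0]
unlink(a): bitmap=F........... | b=[0]
append(b, 1): bitmap=FF.......... | b=[0, 1]
truncate(b, 1): bitmap=F........... | b=[0]
append(b, 3): bitmap=FFFF........ | b=[0, 1, 2, 3]

bitmap = FFFF........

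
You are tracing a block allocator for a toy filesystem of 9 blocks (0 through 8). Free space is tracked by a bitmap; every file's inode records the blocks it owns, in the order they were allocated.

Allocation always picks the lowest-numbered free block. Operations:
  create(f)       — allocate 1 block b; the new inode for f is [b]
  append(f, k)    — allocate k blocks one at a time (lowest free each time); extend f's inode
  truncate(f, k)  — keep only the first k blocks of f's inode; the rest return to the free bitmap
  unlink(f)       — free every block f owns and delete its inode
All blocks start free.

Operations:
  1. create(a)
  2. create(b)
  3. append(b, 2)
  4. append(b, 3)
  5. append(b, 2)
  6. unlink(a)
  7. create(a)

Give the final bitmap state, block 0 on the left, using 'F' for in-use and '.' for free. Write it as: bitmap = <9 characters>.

bitmap = FFFFFFFFF

[1] create(a) — a=0 (map F........)
[2] create(b) — a=0 b=1 (map FF.......)
[3] append(b, 2) — a=0 b=1,2,3 (map FFFF.....)
[4] append(b, 3) — a=0 b=1,2,3,4,5,6 (map FFFFFFF..)
[5] append(b, 2) — a=0 b=1,2,3,4,5,6,7,8 (map FFFFFFFFF)
[6] unlink(a) — b=1,2,3,4,5,6,7,8 (map .FFFFFFFF)
[7] create(a) — a=0 b=1,2,3,4,5,6,7,8 (map FFFFFFFFF)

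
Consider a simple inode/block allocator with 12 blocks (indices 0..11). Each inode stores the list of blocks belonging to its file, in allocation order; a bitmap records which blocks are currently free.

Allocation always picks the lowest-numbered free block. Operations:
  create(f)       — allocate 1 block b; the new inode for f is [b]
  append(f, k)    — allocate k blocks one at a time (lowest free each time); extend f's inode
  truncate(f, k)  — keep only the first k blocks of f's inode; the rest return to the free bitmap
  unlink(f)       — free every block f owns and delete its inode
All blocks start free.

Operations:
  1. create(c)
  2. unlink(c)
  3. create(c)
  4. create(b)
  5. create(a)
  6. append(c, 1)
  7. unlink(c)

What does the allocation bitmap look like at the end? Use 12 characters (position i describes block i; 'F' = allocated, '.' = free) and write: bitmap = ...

bitmap = .FF.........

after create(c) → c:[0]  free=[F...........]
after unlink(c) →   free=[............]
after create(c) → c:[0]  free=[F...........]
after create(b) → b:[1], c:[0]  free=[FF..........]
after create(a) → a:[2], b:[1], c:[0]  free=[FFF.........]
after append(c, 1) → a:[2], b:[1], c:[0, 3]  free=[FFFF........]
after unlink(c) → a:[2], b:[1]  free=[.FF.........]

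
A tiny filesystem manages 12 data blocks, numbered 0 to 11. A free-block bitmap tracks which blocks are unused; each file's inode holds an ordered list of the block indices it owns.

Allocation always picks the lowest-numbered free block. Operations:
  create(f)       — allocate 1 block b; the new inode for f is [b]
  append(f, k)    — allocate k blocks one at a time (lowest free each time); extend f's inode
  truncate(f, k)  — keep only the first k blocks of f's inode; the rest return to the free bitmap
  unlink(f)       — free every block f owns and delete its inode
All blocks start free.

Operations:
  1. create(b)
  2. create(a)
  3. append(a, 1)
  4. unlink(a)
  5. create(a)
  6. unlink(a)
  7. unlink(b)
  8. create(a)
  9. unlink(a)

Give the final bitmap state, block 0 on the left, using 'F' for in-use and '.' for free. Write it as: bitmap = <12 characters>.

[1] create(b) — b=0 (map F...........)
[2] create(a) — a=1 b=0 (map FF..........)
[3] append(a, 1) — a=1,2 b=0 (map FFF.........)
[4] unlink(a) — b=0 (map F...........)
[5] create(a) — a=1 b=0 (map FF..........)
[6] unlink(a) — b=0 (map F...........)
[7] unlink(b) —  (map ............)
[8] create(a) — a=0 (map F...........)
[9] unlink(a) —  (map ............)

bitmap = ............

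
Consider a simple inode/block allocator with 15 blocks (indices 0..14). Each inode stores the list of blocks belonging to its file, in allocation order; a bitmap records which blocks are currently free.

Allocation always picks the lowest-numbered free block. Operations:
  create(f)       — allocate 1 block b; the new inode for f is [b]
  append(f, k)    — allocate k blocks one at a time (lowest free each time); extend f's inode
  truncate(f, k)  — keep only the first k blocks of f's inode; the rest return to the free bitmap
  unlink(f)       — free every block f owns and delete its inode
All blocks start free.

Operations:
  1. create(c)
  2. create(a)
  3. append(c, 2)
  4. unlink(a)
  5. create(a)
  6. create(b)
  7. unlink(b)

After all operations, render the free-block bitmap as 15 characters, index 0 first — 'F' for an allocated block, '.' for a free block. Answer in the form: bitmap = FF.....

  1. create(c)  ⇒  F..............  {c→[0]}
  2. create(a)  ⇒  FF.............  {a→[1]; c→[0]}
  3. append(c, 2)  ⇒  FFFF...........  {a→[1]; c→[0, 2, 3]}
  4. unlink(a)  ⇒  F.FF...........  {c→[0, 2, 3]}
  5. create(a)  ⇒  FFFF...........  {a→[1]; c→[0, 2, 3]}
  6. create(b)  ⇒  FFFFF..........  {a→[1]; b→[4]; c→[0, 2, 3]}
  7. unlink(b)  ⇒  FFFF...........  {a→[1]; c→[0, 2, 3]}

bitmap = FFFF...........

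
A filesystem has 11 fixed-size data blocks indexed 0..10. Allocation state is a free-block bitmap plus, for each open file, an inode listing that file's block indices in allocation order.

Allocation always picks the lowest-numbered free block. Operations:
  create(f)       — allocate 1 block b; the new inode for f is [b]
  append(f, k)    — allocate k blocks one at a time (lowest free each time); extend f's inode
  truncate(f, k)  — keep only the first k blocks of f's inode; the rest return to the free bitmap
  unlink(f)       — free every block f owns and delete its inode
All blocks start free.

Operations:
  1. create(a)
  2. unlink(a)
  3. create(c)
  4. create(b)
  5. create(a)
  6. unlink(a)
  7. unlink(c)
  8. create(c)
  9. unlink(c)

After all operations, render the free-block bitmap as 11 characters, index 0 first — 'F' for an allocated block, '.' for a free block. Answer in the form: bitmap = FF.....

after create(a) → a:[0]  free=[F..........]
after unlink(a) →   free=[...........]
after create(c) → c:[0]  free=[F..........]
after create(b) → b:[1], c:[0]  free=[FF.........]
after create(a) → a:[2], b:[1], c:[0]  free=[FFF........]
after unlink(a) → b:[1], c:[0]  free=[FF.........]
after unlink(c) → b:[1]  free=[.F.........]
after create(c) → b:[1], c:[0]  free=[FF.........]
after unlink(c) → b:[1]  free=[.F.........]

bitmap = .F.........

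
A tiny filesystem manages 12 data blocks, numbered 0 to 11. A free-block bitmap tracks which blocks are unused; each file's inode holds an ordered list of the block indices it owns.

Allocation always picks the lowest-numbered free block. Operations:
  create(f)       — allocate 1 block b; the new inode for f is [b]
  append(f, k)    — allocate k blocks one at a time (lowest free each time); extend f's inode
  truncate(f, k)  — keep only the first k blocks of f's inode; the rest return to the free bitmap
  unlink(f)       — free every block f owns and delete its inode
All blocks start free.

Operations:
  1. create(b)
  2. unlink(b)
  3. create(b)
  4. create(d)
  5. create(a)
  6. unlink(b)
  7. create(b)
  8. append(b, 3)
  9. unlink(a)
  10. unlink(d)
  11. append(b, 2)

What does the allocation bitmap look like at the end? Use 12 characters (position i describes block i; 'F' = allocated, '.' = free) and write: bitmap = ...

bitmap = FFFFFF......

after create(b) → b:[0]  free=[F...........]
after unlink(b) →   free=[............]
after create(b) → b:[0]  free=[F...........]
after create(d) → b:[0], d:[1]  free=[FF..........]
after create(a) → a:[2], b:[0], d:[1]  free=[FFF.........]
after unlink(b) → a:[2], d:[1]  free=[.FF.........]
after create(b) → a:[2], b:[0], d:[1]  free=[FFF.........]
after append(b, 3) → a:[2], b:[0, 3, 4, 5], d:[1]  free=[FFFFFF......]
after unlink(a) → b:[0, 3, 4, 5], d:[1]  free=[FF.FFF......]
after unlink(d) → b:[0, 3, 4, 5]  free=[F..FFF......]
after append(b, 2) → b:[0, 3, 4, 5, 1, 2]  free=[FFFFFF......]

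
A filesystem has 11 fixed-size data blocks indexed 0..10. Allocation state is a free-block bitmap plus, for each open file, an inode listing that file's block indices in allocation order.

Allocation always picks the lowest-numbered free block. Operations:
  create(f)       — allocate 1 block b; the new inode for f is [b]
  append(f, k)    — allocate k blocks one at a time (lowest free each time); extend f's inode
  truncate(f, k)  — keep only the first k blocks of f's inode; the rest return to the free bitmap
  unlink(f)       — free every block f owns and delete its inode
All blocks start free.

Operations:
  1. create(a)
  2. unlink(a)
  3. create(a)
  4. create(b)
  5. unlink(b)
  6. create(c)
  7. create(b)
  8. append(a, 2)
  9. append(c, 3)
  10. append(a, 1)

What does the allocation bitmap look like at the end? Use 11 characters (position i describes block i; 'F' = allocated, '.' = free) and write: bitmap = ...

create(a): bitmap=F.......... | a=[0]
unlink(a): bitmap=........... | 
create(a): bitmap=F.......... | a=[0]
create(b): bitmap=FF......... | a=[0] b=[1]
unlink(b): bitmap=F.......... | a=[0]
create(c): bitmap=FF......... | a=[0] c=[1]
create(b): bitmap=FFF........ | a=[0] b=[2] c=[1]
append(a, 2): bitmap=FFFFF...... | a=[0, 3, 4] b=[2] c=[1]
append(c, 3): bitmap=FFFFFFFF... | a=[0, 3, 4] b=[2] c=[1, 5, 6, 7]
append(a, 1): bitmap=FFFFFFFFF.. | a=[0, 3, 4, 8] b=[2] c=[1, 5, 6, 7]

bitmap = FFFFFFFFF..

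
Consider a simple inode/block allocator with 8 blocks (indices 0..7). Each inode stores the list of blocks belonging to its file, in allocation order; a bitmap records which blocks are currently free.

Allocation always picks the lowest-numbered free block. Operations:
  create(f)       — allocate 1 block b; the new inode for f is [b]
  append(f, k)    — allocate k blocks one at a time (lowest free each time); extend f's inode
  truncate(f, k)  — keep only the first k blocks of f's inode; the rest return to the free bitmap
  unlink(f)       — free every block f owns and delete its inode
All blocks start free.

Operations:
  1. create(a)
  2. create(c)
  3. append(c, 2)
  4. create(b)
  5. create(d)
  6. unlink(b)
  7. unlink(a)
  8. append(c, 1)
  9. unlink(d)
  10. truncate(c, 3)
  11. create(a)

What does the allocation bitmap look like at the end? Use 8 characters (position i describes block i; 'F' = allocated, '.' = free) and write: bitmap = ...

bitmap = FFFF....

after create(a) → a:[0]  free=[F.......]
after create(c) → a:[0], c:[1]  free=[FF......]
after append(c, 2) → a:[0], c:[1, 2, 3]  free=[FFFF....]
after create(b) → a:[0], b:[4], c:[1, 2, 3]  free=[FFFFF...]
after create(d) → a:[0], b:[4], c:[1, 2, 3], d:[5]  free=[FFFFFF..]
after unlink(b) → a:[0], c:[1, 2, 3], d:[5]  free=[FFFF.F..]
after unlink(a) → c:[1, 2, 3], d:[5]  free=[.FFF.F..]
after append(c, 1) → c:[1, 2, 3, 0], d:[5]  free=[FFFF.F..]
after unlink(d) → c:[1, 2, 3, 0]  free=[FFFF....]
after truncate(c, 3) → c:[1, 2, 3]  free=[.FFF....]
after create(a) → a:[0], c:[1, 2, 3]  free=[FFFF....]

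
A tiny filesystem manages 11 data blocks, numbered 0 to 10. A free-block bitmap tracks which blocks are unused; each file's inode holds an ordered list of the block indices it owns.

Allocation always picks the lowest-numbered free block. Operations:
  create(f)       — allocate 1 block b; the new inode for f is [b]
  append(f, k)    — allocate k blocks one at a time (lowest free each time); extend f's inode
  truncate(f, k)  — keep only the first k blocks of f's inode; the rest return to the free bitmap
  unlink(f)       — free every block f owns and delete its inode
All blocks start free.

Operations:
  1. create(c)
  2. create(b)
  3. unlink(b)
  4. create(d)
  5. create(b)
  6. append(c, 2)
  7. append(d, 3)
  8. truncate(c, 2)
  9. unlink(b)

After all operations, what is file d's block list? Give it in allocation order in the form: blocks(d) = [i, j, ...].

blocks(d) = [1, 5, 6, 7]

after create(c) → c:[0]  free=[F..........]
after create(b) → b:[1], c:[0]  free=[FF.........]
after unlink(b) → c:[0]  free=[F..........]
after create(d) → c:[0], d:[1]  free=[FF.........]
after create(b) → b:[2], c:[0], d:[1]  free=[FFF........]
after append(c, 2) → b:[2], c:[0, 3, 4], d:[1]  free=[FFFFF......]
after append(d, 3) → b:[2], c:[0, 3, 4], d:[1, 5, 6, 7]  free=[FFFFFFFF...]
after truncate(c, 2) → b:[2], c:[0, 3], d:[1, 5, 6, 7]  free=[FFFF.FFF...]
after unlink(b) → c:[0, 3], d:[1, 5, 6, 7]  free=[FF.F.FFF...]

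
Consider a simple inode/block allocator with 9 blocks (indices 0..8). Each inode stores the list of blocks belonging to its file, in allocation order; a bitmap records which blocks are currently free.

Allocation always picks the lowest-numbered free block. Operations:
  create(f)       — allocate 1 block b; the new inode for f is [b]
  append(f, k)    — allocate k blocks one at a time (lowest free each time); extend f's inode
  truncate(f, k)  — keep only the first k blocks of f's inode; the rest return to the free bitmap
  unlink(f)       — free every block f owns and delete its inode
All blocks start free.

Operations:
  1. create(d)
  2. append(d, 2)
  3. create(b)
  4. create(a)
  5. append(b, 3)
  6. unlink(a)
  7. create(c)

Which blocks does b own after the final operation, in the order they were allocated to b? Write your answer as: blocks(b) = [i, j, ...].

after create(d) → d:[0]  free=[F........]
after append(d, 2) → d:[0, 1, 2]  free=[FFF......]
after create(b) → b:[3], d:[0, 1, 2]  free=[FFFF.....]
after create(a) → a:[4], b:[3], d:[0, 1, 2]  free=[FFFFF....]
after append(b, 3) → a:[4], b:[3, 5, 6, 7], d:[0, 1, 2]  free=[FFFFFFFF.]
after unlink(a) → b:[3, 5, 6, 7], d:[0, 1, 2]  free=[FFFF.FFF.]
after create(c) → b:[3, 5, 6, 7], c:[4], d:[0, 1, 2]  free=[FFFFFFFF.]

blocks(b) = [3, 5, 6, 7]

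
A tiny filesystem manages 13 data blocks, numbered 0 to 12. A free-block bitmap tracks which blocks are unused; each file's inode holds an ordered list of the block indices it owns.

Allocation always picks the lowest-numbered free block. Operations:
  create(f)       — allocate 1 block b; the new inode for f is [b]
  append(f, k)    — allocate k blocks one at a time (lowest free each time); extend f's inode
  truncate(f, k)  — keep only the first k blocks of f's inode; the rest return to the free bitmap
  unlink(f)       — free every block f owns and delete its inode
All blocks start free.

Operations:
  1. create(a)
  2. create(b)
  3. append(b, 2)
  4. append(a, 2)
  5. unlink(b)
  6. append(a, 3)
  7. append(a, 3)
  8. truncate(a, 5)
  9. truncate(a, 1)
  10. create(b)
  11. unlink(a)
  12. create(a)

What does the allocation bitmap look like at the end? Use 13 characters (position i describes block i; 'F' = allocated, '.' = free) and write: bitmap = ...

bitmap = FF...........

create(a): bitmap=F............ | a=[0]
create(b): bitmap=FF........... | a=[0] b=[1]
append(b, 2): bitmap=FFFF......... | a=[0] b=[1, 2, 3]
append(a, 2): bitmap=FFFFFF....... | a=[0, 4, 5] b=[1, 2, 3]
unlink(b): bitmap=F...FF....... | a=[0, 4, 5]
append(a, 3): bitmap=FFFFFF....... | a=[0, 4, 5, 1, 2, 3]
append(a, 3): bitmap=FFFFFFFFF.... | a=[0, 4, 5, 1, 2, 3, 6, 7, 8]
truncate(a, 5): bitmap=FFF.FF....... | a=[0, 4, 5, 1, 2]
truncate(a, 1): bitmap=F............ | a=[0]
create(b): bitmap=FF........... | a=[0] b=[1]
unlink(a): bitmap=.F........... | b=[1]
create(a): bitmap=FF........... | a=[0] b=[1]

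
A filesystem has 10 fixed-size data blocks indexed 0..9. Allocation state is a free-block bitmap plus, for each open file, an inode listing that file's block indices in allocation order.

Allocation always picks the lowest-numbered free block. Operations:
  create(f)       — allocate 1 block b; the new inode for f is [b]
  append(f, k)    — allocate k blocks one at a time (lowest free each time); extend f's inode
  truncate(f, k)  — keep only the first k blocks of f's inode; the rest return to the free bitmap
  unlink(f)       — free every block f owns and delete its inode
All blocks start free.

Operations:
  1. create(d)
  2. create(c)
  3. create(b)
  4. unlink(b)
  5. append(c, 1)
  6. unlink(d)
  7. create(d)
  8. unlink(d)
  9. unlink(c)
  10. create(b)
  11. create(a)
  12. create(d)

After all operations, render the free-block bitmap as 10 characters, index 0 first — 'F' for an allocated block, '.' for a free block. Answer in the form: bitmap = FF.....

bitmap = FFF.......

  1. create(d)  ⇒  F.........  {d→[0]}
  2. create(c)  ⇒  FF........  {c→[1]; d→[0]}
  3. create(b)  ⇒  FFF.......  {b→[2]; c→[1]; d→[0]}
  4. unlink(b)  ⇒  FF........  {c→[1]; d→[0]}
  5. append(c, 1)  ⇒  FFF.......  {c→[1, 2]; d→[0]}
  6. unlink(d)  ⇒  .FF.......  {c→[1, 2]}
  7. create(d)  ⇒  FFF.......  {c→[1, 2]; d→[0]}
  8. unlink(d)  ⇒  .FF.......  {c→[1, 2]}
  9. unlink(c)  ⇒  ..........  {}
  10. create(b)  ⇒  F.........  {b→[0]}
  11. create(a)  ⇒  FF........  {a→[1]; b→[0]}
  12. create(d)  ⇒  FFF.......  {a→[1]; b→[0]; d→[2]}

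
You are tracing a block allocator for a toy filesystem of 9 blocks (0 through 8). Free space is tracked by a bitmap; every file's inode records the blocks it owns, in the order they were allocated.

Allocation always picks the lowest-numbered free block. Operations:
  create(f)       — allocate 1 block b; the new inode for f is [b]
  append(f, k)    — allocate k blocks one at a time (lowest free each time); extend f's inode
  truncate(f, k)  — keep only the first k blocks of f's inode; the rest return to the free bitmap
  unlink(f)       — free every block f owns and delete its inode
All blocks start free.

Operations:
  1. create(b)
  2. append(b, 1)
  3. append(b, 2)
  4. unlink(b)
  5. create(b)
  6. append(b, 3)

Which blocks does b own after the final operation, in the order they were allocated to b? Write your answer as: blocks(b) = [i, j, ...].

after create(b) → b:[0]  free=[F........]
after append(b, 1) → b:[0, 1]  free=[FF.......]
after append(b, 2) → b:[0, 1, 2, 3]  free=[FFFF.....]
after unlink(b) →   free=[.........]
after create(b) → b:[0]  free=[F........]
after append(b, 3) → b:[0, 1, 2, 3]  free=[FFFF.....]

blocks(b) = [0, 1, 2, 3]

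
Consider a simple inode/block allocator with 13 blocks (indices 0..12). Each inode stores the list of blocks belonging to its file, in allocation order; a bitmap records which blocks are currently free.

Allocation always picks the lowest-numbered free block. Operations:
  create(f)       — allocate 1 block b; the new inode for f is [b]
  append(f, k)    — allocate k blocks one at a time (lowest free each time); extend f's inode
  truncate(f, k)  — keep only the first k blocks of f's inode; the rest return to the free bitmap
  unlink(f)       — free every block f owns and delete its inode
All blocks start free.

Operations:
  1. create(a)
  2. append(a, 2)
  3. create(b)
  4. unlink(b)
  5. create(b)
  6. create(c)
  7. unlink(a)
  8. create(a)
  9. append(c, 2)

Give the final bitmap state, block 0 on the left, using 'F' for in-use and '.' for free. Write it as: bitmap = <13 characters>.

bitmap = FFFFF........

  1. create(a)  ⇒  F............  {a→[0]}
  2. append(a, 2)  ⇒  FFF..........  {a→[0, 1, 2]}
  3. create(b)  ⇒  FFFF.........  {a→[0, 1, 2]; b→[3]}
  4. unlink(b)  ⇒  FFF..........  {a→[0, 1, 2]}
  5. create(b)  ⇒  FFFF.........  {a→[0, 1, 2]; b→[3]}
  6. create(c)  ⇒  FFFFF........  {a→[0, 1, 2]; b→[3]; c→[4]}
  7. unlink(a)  ⇒  ...FF........  {b→[3]; c→[4]}
  8. create(a)  ⇒  F..FF........  {a→[0]; b→[3]; c→[4]}
  9. append(c, 2)  ⇒  FFFFF........  {a→[0]; b→[3]; c→[4, 1, 2]}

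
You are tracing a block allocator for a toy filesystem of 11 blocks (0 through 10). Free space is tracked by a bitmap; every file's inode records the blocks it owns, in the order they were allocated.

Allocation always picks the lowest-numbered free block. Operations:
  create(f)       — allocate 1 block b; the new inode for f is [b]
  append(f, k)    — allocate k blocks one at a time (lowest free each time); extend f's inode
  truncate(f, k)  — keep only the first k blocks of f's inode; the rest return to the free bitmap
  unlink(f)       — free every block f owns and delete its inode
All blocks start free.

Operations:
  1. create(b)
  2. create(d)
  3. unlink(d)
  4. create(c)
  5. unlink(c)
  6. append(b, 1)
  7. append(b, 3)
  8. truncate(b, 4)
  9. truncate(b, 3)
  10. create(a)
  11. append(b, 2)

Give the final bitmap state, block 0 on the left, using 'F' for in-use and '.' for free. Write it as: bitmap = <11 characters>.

bitmap = FFFFFF.....

after create(b) → b:[0]  free=[F..........]
after create(d) → b:[0], d:[1]  free=[FF.........]
after unlink(d) → b:[0]  free=[F..........]
after create(c) → b:[0], c:[1]  free=[FF.........]
after unlink(c) → b:[0]  free=[F..........]
after append(b, 1) → b:[0, 1]  free=[FF.........]
after append(b, 3) → b:[0, 1, 2, 3, 4]  free=[FFFFF......]
after truncate(b, 4) → b:[0, 1, 2, 3]  free=[FFFF.......]
after truncate(b, 3) → b:[0, 1, 2]  free=[FFF........]
after create(a) → a:[3], b:[0, 1, 2]  free=[FFFF.......]
after append(b, 2) → a:[3], b:[0, 1, 2, 4, 5]  free=[FFFFFF.....]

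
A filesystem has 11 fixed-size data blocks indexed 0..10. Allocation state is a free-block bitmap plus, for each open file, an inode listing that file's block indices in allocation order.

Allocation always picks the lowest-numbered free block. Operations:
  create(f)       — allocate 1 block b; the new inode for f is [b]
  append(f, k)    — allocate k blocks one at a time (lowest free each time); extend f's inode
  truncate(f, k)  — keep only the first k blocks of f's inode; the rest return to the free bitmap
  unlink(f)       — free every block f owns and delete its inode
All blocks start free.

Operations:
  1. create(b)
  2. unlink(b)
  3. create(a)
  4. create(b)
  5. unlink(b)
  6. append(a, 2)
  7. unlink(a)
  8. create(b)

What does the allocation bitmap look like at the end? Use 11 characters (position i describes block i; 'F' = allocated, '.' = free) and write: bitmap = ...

bitmap = F..........

after create(b) → b:[0]  free=[F..........]
after unlink(b) →   free=[...........]
after create(a) → a:[0]  free=[F..........]
after create(b) → a:[0], b:[1]  free=[FF.........]
after unlink(b) → a:[0]  free=[F..........]
after append(a, 2) → a:[0, 1, 2]  free=[FFF........]
after unlink(a) →   free=[...........]
after create(b) → b:[0]  free=[F..........]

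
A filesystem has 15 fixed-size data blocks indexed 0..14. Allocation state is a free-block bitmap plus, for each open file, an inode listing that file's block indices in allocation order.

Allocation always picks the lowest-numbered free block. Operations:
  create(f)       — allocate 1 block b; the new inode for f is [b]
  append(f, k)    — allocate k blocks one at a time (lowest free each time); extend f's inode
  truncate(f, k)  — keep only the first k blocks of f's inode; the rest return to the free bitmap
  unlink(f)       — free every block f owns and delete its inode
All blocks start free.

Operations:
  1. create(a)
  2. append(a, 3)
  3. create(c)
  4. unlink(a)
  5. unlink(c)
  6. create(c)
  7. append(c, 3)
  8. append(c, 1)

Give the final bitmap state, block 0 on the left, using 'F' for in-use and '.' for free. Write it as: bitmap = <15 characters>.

bitmap = FFFFF..........

[1] create(a) — a=0 (map F..............)
[2] append(a, 3) — a=0,1,2,3 (map FFFF...........)
[3] create(c) — a=0,1,2,3 c=4 (map FFFFF..........)
[4] unlink(a) — c=4 (map ....F..........)
[5] unlink(c) —  (map ...............)
[6] create(c) — c=0 (map F..............)
[7] append(c, 3) — c=0,1,2,3 (map FFFF...........)
[8] append(c, 1) — c=0,1,2,3,4 (map FFFFF..........)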